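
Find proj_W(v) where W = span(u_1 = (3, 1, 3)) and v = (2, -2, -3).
proj_W(v) = (-15/19, -5/19, -15/19)

Set up U = [u_1 | ... | u_1] ∈ R^(3×1). The projector onto W = col(U) is P = U (U^T U)^(-1) U^T.
Compute U^T U =
  [19],
and U^T v = (-5).
Solve U^T U · c = U^T v for the coefficients: c = (-5/19). The projection is proj_W(v) = U c.
Check: (v - proj_W(v)) · u_1 = 0  (should be 0).
Result: proj_W(v) = (-15/19, -5/19, -15/19).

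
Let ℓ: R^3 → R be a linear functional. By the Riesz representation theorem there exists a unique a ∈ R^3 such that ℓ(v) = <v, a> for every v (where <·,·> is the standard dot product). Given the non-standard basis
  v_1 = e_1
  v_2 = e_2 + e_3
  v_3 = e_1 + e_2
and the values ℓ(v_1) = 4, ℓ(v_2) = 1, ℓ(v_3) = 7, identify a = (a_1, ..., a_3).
a = (4, 3, -2)

Write a = (a_1, ..., a_3) in the standard basis. For each basis vector v_i, ℓ(v_i) = <v_i, a> is a linear equation in the a_j's. Collect the n equations into a matrix system V a = ℓ, where row i of V is v_i (expressed in the standard basis). Since V is invertible (lower-triangular with 1s on the diagonal, up to permutation), solve by back-substitution:
  V =
[[1, 0, 0],
 [0, 1, 1],
 [1, 1, 0]]
  V a = (4, 1, 7)
Solving gives a = (4, 3, -2).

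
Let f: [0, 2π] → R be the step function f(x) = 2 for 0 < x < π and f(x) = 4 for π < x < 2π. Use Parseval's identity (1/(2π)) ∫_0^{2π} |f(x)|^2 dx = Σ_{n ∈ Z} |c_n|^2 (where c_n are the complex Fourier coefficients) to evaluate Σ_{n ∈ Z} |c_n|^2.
Σ |c_n|^2 = 10

Parseval equates the L^2 energy of f (normalised by 1/(2π)) with the ℓ^2 sum of its Fourier coefficients: (1/(2π)) ∫_0^{2π} |f|^2 = Σ |c_n|^2.
Compute the left side: (1/(2π)) [∫_0^π 2^2 dx + ∫_π^{2π} 4^2 dx] = (1/(2π)) · (4π + 16π) = (4 + 16)/2 = 10.
So Σ_{n ∈ Z} |c_n|^2 = 10.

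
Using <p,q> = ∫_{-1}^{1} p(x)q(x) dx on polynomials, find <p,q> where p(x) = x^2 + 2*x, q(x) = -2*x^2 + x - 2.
<p,q> = -4/5

Expand the product: p(x)·q(x) = -2*x^4 - 3*x^3 - 4*x.
∫_{-1}^{1} of each monomial x^k gives [2/(k+1) if k even, 0 if k odd]. Integrating term-by-term (or equivalently evaluating the antiderivative F(x) = -2*x^5/5 - 3*x^4/4 - 2*x^2 at the endpoints):
  F(1) − F(−1) = -63/20 − (-47/20) = -4/5.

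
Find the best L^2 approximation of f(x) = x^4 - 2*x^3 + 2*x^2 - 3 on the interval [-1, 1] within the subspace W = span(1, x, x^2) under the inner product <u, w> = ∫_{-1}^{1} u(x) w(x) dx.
g(x) = 20*x^2/7 - 6*x/5 - 108/35

The best approximation g ∈ W is the orthogonal projection of f onto W. Writing g = a_0 + a_1 x + a_2 x^2, the coefficients solve the normal equations G · a = b where
  G_{ij} = <φ_i, φ_j> and b_i = <f, φ_i>, with φ_0 = 1, φ_1 = x, φ_2 = x^2.
G =
  [2, 0, 2/3]
  [0, 2/3, 0]
  [2/3, 0, 2/5],
b = (-64/15, -4/5, -32/35).
Solving gives a_0 = -108/35, a_1 = -6/5, a_2 = 20/7, so
  g(x) = 20*x^2/7 - 6*x/5 - 108/35.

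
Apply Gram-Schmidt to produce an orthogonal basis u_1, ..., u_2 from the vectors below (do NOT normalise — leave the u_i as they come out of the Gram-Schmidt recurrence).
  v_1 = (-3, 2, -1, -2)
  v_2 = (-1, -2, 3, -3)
Orthogonal basis:
  u_1 = (-3, 2, -1, -2)
  u_2 = (-2/3, -20/9, 28/9, -25/9)

Apply the Gram-Schmidt recurrence
  u_1 = v_1
  u_i = v_i − Σ_{j<i} ((v_i · u_j) / (u_j · u_j)) · u_j.

Step by step this gives:
  u_1 = (-3, 2, -1, -2)
  u_2 = (-2/3, -20/9, 28/9, -25/9)

Orthogonality check:
  u_2 · u_1 = 0 (should be 0)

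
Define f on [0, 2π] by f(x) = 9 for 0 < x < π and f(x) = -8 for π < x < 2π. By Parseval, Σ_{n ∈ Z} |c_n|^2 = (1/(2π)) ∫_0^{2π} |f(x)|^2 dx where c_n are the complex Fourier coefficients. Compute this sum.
Σ |c_n|^2 = 145/2

Parseval equates the L^2 energy of f (normalised by 1/(2π)) with the ℓ^2 sum of its Fourier coefficients: (1/(2π)) ∫_0^{2π} |f|^2 = Σ |c_n|^2.
Compute the left side: (1/(2π)) [∫_0^π 9^2 dx + ∫_π^{2π} (-8)^2 dx] = (1/(2π)) · (81π + 64π) = (81 + 64)/2 = 145/2.
So Σ_{n ∈ Z} |c_n|^2 = 145/2.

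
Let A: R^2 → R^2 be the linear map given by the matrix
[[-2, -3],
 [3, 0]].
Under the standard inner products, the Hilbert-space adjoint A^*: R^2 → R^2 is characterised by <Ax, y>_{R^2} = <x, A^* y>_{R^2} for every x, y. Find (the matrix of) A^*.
A^* = A^T =
[[-2, 3],
 [-3, 0]]

For real matrices with standard dot products, the defining identity <Ax, y> = <x, A^* y> gives (Ax)^T y = x^T (A^*) y, i.e. x^T A^T y = x^T (A^*) y. Since this holds for all x, y, we must have A^* = A^T. Therefore
A^* =
[[-2, 3],
 [-3, 0]].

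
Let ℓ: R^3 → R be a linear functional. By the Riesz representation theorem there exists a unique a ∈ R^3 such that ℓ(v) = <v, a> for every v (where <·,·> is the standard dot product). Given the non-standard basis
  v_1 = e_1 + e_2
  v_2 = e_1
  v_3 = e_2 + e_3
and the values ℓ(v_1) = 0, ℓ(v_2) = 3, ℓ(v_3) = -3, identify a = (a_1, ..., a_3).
a = (3, -3, 0)

Write a = (a_1, ..., a_3) in the standard basis. For each basis vector v_i, ℓ(v_i) = <v_i, a> is a linear equation in the a_j's. Collect the n equations into a matrix system V a = ℓ, where row i of V is v_i (expressed in the standard basis). Since V is invertible (lower-triangular with 1s on the diagonal, up to permutation), solve by back-substitution:
  V =
[[1, 1, 0],
 [1, 0, 0],
 [0, 1, 1]]
  V a = (0, 3, -3)
Solving gives a = (3, -3, 0).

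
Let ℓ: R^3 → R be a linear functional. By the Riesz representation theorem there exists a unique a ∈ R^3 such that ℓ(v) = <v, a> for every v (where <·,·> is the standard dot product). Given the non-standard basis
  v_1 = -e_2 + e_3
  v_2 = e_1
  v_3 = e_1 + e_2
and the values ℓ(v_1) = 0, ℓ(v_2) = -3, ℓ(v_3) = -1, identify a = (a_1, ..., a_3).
a = (-3, 2, 2)

Write a = (a_1, ..., a_3) in the standard basis. For each basis vector v_i, ℓ(v_i) = <v_i, a> is a linear equation in the a_j's. Collect the n equations into a matrix system V a = ℓ, where row i of V is v_i (expressed in the standard basis). Since V is invertible (lower-triangular with 1s on the diagonal, up to permutation), solve by back-substitution:
  V =
[[0, -1, 1],
 [1, 0, 0],
 [1, 1, 0]]
  V a = (0, -3, -1)
Solving gives a = (-3, 2, 2).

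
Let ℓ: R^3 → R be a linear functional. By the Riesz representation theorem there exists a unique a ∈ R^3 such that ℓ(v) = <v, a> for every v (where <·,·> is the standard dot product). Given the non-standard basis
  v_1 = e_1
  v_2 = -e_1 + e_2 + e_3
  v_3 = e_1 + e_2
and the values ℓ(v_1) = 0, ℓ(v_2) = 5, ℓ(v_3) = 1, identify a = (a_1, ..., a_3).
a = (0, 1, 4)

Write a = (a_1, ..., a_3) in the standard basis. For each basis vector v_i, ℓ(v_i) = <v_i, a> is a linear equation in the a_j's. Collect the n equations into a matrix system V a = ℓ, where row i of V is v_i (expressed in the standard basis). Since V is invertible (lower-triangular with 1s on the diagonal, up to permutation), solve by back-substitution:
  V =
[[1, 0, 0],
 [-1, 1, 1],
 [1, 1, 0]]
  V a = (0, 5, 1)
Solving gives a = (0, 1, 4).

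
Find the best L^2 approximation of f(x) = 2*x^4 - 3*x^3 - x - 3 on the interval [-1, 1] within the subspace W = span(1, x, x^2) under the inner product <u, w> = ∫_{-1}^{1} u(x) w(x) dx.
g(x) = 12*x^2/7 - 14*x/5 - 111/35

The best approximation g ∈ W is the orthogonal projection of f onto W. Writing g = a_0 + a_1 x + a_2 x^2, the coefficients solve the normal equations G · a = b where
  G_{ij} = <φ_i, φ_j> and b_i = <f, φ_i>, with φ_0 = 1, φ_1 = x, φ_2 = x^2.
G =
  [2, 0, 2/3]
  [0, 2/3, 0]
  [2/3, 0, 2/5],
b = (-26/5, -28/15, -10/7).
Solving gives a_0 = -111/35, a_1 = -14/5, a_2 = 12/7, so
  g(x) = 12*x^2/7 - 14*x/5 - 111/35.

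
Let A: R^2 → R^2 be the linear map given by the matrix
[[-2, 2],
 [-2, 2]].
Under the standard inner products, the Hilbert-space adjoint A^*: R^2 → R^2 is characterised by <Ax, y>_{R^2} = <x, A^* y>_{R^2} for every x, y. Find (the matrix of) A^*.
A^* = A^T =
[[-2, -2],
 [2, 2]]

For real matrices with standard dot products, the defining identity <Ax, y> = <x, A^* y> gives (Ax)^T y = x^T (A^*) y, i.e. x^T A^T y = x^T (A^*) y. Since this holds for all x, y, we must have A^* = A^T. Therefore
A^* =
[[-2, -2],
 [2, 2]].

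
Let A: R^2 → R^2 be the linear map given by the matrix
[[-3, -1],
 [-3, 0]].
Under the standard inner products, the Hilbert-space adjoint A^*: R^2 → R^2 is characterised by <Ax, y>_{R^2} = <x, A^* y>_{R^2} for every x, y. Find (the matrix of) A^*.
A^* = A^T =
[[-3, -3],
 [-1, 0]]

For real matrices with standard dot products, the defining identity <Ax, y> = <x, A^* y> gives (Ax)^T y = x^T (A^*) y, i.e. x^T A^T y = x^T (A^*) y. Since this holds for all x, y, we must have A^* = A^T. Therefore
A^* =
[[-3, -3],
 [-1, 0]].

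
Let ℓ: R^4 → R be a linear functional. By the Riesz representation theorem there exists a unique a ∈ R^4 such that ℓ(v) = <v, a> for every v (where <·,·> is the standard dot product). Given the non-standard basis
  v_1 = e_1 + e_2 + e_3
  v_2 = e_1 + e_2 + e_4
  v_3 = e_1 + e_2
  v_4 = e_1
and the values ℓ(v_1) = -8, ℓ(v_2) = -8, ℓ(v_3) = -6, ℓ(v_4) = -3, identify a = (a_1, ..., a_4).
a = (-3, -3, -2, -2)

Write a = (a_1, ..., a_4) in the standard basis. For each basis vector v_i, ℓ(v_i) = <v_i, a> is a linear equation in the a_j's. Collect the n equations into a matrix system V a = ℓ, where row i of V is v_i (expressed in the standard basis). Since V is invertible (lower-triangular with 1s on the diagonal, up to permutation), solve by back-substitution:
  V =
[[1, 1, 1, 0],
 [1, 1, 0, 1],
 [1, 1, 0, 0],
 [1, 0, 0, 0]]
  V a = (-8, -8, -6, -3)
Solving gives a = (-3, -3, -2, -2).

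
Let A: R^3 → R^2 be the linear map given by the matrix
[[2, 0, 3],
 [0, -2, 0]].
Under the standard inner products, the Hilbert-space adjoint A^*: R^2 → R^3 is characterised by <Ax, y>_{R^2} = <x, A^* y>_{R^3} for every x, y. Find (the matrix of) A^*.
A^* = A^T =
[[2, 0],
 [0, -2],
 [3, 0]]

For real matrices with standard dot products, the defining identity <Ax, y> = <x, A^* y> gives (Ax)^T y = x^T (A^*) y, i.e. x^T A^T y = x^T (A^*) y. Since this holds for all x, y, we must have A^* = A^T. Therefore
A^* =
[[2, 0],
 [0, -2],
 [3, 0]].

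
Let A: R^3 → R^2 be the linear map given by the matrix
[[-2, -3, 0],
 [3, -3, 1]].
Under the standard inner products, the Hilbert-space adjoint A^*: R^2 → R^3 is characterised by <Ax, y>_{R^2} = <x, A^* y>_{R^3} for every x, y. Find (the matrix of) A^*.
A^* = A^T =
[[-2, 3],
 [-3, -3],
 [0, 1]]

For real matrices with standard dot products, the defining identity <Ax, y> = <x, A^* y> gives (Ax)^T y = x^T (A^*) y, i.e. x^T A^T y = x^T (A^*) y. Since this holds for all x, y, we must have A^* = A^T. Therefore
A^* =
[[-2, 3],
 [-3, -3],
 [0, 1]].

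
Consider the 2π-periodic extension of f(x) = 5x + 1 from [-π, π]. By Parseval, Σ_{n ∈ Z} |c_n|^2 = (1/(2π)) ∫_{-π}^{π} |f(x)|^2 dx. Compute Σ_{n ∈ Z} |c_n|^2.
Σ |c_n|^2 = 25π^2/3 + 1

Expand and integrate term by term over [-π, π]:
  ∫ (5x)^2 dx = 25·(2π^3/3); ∫ 2·5·(1)·x dx = 0 (odd integrand); ∫ 1^2 dx = 1·2π.
So (1/(2π)) ∫_{-π}^{π} (5x + 1)^2 dx = 25π^2/3 + 1 = 25π^2/3 + 1.
Parseval ⇒ Σ |c_n|^2 = 25π^2/3 + 1.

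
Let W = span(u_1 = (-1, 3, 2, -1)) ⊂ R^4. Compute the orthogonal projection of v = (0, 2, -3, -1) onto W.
proj_W(v) = (-1/15, 1/5, 2/15, -1/15)

Set up U = [u_1 | ... | u_1] ∈ R^(4×1). The projector onto W = col(U) is P = U (U^T U)^(-1) U^T.
Compute U^T U =
  [15],
and U^T v = (1).
Solve U^T U · c = U^T v for the coefficients: c = (1/15). The projection is proj_W(v) = U c.
Check: (v - proj_W(v)) · u_1 = 0  (should be 0).
Result: proj_W(v) = (-1/15, 1/5, 2/15, -1/15).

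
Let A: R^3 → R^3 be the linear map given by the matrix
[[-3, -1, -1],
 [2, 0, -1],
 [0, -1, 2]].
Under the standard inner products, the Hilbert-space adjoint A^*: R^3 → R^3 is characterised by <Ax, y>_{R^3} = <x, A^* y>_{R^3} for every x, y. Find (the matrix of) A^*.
A^* = A^T =
[[-3, 2, 0],
 [-1, 0, -1],
 [-1, -1, 2]]

For real matrices with standard dot products, the defining identity <Ax, y> = <x, A^* y> gives (Ax)^T y = x^T (A^*) y, i.e. x^T A^T y = x^T (A^*) y. Since this holds for all x, y, we must have A^* = A^T. Therefore
A^* =
[[-3, 2, 0],
 [-1, 0, -1],
 [-1, -1, 2]].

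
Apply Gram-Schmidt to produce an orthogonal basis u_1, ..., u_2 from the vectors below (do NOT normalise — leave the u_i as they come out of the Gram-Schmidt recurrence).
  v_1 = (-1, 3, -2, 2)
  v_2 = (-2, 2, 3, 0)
Orthogonal basis:
  u_1 = (-1, 3, -2, 2)
  u_2 = (-17/9, 5/3, 29/9, -2/9)

Apply the Gram-Schmidt recurrence
  u_1 = v_1
  u_i = v_i − Σ_{j<i} ((v_i · u_j) / (u_j · u_j)) · u_j.

Step by step this gives:
  u_1 = (-1, 3, -2, 2)
  u_2 = (-17/9, 5/3, 29/9, -2/9)

Orthogonality check:
  u_2 · u_1 = 0 (should be 0)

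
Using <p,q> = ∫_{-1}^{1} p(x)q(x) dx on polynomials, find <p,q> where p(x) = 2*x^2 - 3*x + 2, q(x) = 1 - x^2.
<p,q> = 16/5

Expand the product: p(x)·q(x) = -2*x^4 + 3*x^3 - 3*x + 2.
∫_{-1}^{1} of each monomial x^k gives [2/(k+1) if k even, 0 if k odd]. Integrating term-by-term (or equivalently evaluating the antiderivative F(x) = -2*x^5/5 + 3*x^4/4 - 3*x^2/2 + 2*x at the endpoints):
  F(1) − F(−1) = 17/20 − (-47/20) = 16/5.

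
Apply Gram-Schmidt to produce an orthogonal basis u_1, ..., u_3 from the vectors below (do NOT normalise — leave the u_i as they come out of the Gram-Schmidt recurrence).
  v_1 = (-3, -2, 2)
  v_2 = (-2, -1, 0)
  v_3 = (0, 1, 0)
Orthogonal basis:
  u_1 = (-3, -2, 2)
  u_2 = (-10/17, -1/17, -16/17)
  u_3 = (-8/21, 16/21, 4/21)

Apply the Gram-Schmidt recurrence
  u_1 = v_1
  u_i = v_i − Σ_{j<i} ((v_i · u_j) / (u_j · u_j)) · u_j.

Step by step this gives:
  u_1 = (-3, -2, 2)
  u_2 = (-10/17, -1/17, -16/17)
  u_3 = (-8/21, 16/21, 4/21)

Orthogonality check:
  u_2 · u_1 = 0 (should be 0)
  u_3 · u_1 = 0 (should be 0)
  u_3 · u_2 = 0 (should be 0)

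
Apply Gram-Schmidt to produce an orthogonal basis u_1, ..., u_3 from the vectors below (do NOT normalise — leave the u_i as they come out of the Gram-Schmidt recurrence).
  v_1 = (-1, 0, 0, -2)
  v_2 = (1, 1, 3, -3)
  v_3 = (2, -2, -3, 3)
Orthogonal basis:
  u_1 = (-1, 0, 0, -2)
  u_2 = (2, 1, 3, -1)
  u_3 = (26/15, -4/3, -1, -13/15)

Apply the Gram-Schmidt recurrence
  u_1 = v_1
  u_i = v_i − Σ_{j<i} ((v_i · u_j) / (u_j · u_j)) · u_j.

Step by step this gives:
  u_1 = (-1, 0, 0, -2)
  u_2 = (2, 1, 3, -1)
  u_3 = (26/15, -4/3, -1, -13/15)

Orthogonality check:
  u_2 · u_1 = 0 (should be 0)
  u_3 · u_1 = 0 (should be 0)
  u_3 · u_2 = 0 (should be 0)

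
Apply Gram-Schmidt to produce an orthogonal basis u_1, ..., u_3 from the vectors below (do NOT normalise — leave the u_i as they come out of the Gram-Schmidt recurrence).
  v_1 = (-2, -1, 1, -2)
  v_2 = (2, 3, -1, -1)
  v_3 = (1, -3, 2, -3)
Orthogonal basis:
  u_1 = (-2, -1, 1, -2)
  u_2 = (4/5, 12/5, -2/5, -11/5)
  u_3 = (54/19, -75/38, 41/38, -25/19)

Apply the Gram-Schmidt recurrence
  u_1 = v_1
  u_i = v_i − Σ_{j<i} ((v_i · u_j) / (u_j · u_j)) · u_j.

Step by step this gives:
  u_1 = (-2, -1, 1, -2)
  u_2 = (4/5, 12/5, -2/5, -11/5)
  u_3 = (54/19, -75/38, 41/38, -25/19)

Orthogonality check:
  u_2 · u_1 = 0 (should be 0)
  u_3 · u_1 = 0 (should be 0)
  u_3 · u_2 = 0 (should be 0)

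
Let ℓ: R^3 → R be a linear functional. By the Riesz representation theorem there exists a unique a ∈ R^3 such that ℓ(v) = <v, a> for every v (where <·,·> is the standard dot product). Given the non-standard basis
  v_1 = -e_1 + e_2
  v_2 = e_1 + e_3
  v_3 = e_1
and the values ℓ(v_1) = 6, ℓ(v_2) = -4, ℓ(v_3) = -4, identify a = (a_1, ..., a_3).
a = (-4, 2, 0)

Write a = (a_1, ..., a_3) in the standard basis. For each basis vector v_i, ℓ(v_i) = <v_i, a> is a linear equation in the a_j's. Collect the n equations into a matrix system V a = ℓ, where row i of V is v_i (expressed in the standard basis). Since V is invertible (lower-triangular with 1s on the diagonal, up to permutation), solve by back-substitution:
  V =
[[-1, 1, 0],
 [1, 0, 1],
 [1, 0, 0]]
  V a = (6, -4, -4)
Solving gives a = (-4, 2, 0).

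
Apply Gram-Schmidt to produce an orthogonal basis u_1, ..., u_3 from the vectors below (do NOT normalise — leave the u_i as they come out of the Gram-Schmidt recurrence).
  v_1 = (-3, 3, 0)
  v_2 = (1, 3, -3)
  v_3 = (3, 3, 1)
Orthogonal basis:
  u_1 = (-3, 3, 0)
  u_2 = (2, 2, -3)
  u_3 = (33/17, 33/17, 44/17)

Apply the Gram-Schmidt recurrence
  u_1 = v_1
  u_i = v_i − Σ_{j<i} ((v_i · u_j) / (u_j · u_j)) · u_j.

Step by step this gives:
  u_1 = (-3, 3, 0)
  u_2 = (2, 2, -3)
  u_3 = (33/17, 33/17, 44/17)

Orthogonality check:
  u_2 · u_1 = 0 (should be 0)
  u_3 · u_1 = 0 (should be 0)
  u_3 · u_2 = 0 (should be 0)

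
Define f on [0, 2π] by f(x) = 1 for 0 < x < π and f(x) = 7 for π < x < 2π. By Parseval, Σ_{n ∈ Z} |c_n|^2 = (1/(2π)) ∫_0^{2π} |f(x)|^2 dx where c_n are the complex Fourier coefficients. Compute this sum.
Σ |c_n|^2 = 25

Parseval equates the L^2 energy of f (normalised by 1/(2π)) with the ℓ^2 sum of its Fourier coefficients: (1/(2π)) ∫_0^{2π} |f|^2 = Σ |c_n|^2.
Compute the left side: (1/(2π)) [∫_0^π 1^2 dx + ∫_π^{2π} 7^2 dx] = (1/(2π)) · (1π + 49π) = (1 + 49)/2 = 25.
So Σ_{n ∈ Z} |c_n|^2 = 25.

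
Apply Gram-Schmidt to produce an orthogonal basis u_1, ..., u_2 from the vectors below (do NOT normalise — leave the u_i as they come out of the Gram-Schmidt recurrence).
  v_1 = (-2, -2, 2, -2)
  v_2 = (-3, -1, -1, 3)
Orthogonal basis:
  u_1 = (-2, -2, 2, -2)
  u_2 = (-3, -1, -1, 3)

Apply the Gram-Schmidt recurrence
  u_1 = v_1
  u_i = v_i − Σ_{j<i} ((v_i · u_j) / (u_j · u_j)) · u_j.

Step by step this gives:
  u_1 = (-2, -2, 2, -2)
  u_2 = (-3, -1, -1, 3)

Orthogonality check:
  u_2 · u_1 = 0 (should be 0)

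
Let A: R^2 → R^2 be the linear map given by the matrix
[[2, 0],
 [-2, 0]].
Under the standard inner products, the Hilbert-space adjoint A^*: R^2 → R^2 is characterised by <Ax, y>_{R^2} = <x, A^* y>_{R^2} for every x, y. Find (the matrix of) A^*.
A^* = A^T =
[[2, -2],
 [0, 0]]

For real matrices with standard dot products, the defining identity <Ax, y> = <x, A^* y> gives (Ax)^T y = x^T (A^*) y, i.e. x^T A^T y = x^T (A^*) y. Since this holds for all x, y, we must have A^* = A^T. Therefore
A^* =
[[2, -2],
 [0, 0]].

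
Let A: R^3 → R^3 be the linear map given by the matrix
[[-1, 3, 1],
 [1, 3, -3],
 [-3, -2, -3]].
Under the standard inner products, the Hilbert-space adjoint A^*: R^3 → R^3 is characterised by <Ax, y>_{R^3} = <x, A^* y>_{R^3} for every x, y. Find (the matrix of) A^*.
A^* = A^T =
[[-1, 1, -3],
 [3, 3, -2],
 [1, -3, -3]]

For real matrices with standard dot products, the defining identity <Ax, y> = <x, A^* y> gives (Ax)^T y = x^T (A^*) y, i.e. x^T A^T y = x^T (A^*) y. Since this holds for all x, y, we must have A^* = A^T. Therefore
A^* =
[[-1, 1, -3],
 [3, 3, -2],
 [1, -3, -3]].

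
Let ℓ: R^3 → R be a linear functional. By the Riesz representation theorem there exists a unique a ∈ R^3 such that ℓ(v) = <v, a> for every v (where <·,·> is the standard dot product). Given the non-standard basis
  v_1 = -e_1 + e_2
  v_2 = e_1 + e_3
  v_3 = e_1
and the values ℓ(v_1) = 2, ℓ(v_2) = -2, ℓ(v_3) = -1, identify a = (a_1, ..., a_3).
a = (-1, 1, -1)

Write a = (a_1, ..., a_3) in the standard basis. For each basis vector v_i, ℓ(v_i) = <v_i, a> is a linear equation in the a_j's. Collect the n equations into a matrix system V a = ℓ, where row i of V is v_i (expressed in the standard basis). Since V is invertible (lower-triangular with 1s on the diagonal, up to permutation), solve by back-substitution:
  V =
[[-1, 1, 0],
 [1, 0, 1],
 [1, 0, 0]]
  V a = (2, -2, -1)
Solving gives a = (-1, 1, -1).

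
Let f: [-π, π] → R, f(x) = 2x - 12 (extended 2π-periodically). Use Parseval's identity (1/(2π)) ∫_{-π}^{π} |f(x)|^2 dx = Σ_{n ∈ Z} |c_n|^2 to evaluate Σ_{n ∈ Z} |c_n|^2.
Σ |c_n|^2 = 4π^2/3 + 144

Expand and integrate term by term over [-π, π]:
  ∫ (2x)^2 dx = 4·(2π^3/3); ∫ 2·2·(-12)·x dx = 0 (odd integrand); ∫ (-12)^2 dx = 144·2π.
So (1/(2π)) ∫_{-π}^{π} (2x - 12)^2 dx = 4π^2/3 + 144 = 4π^2/3 + 144.
Parseval ⇒ Σ |c_n|^2 = 4π^2/3 + 144.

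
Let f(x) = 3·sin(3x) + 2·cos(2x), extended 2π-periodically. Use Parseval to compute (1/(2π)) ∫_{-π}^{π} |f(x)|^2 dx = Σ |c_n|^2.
Σ |c_n|^2 = 13/2

Expand |f|^2 and use orthogonality of {sin(nx), cos(mx)} on [-π, π]:
  ∫_{-π}^{π} sin(nx)^2 dx = π, ∫ cos(mx)^2 dx = π, and cross terms integrate to 0.
So ∫_{-π}^{π} f(x)^2 dx = 3^2 · π + 2^2 · π = (9 + 4)π.
Divide by 2π: (9 + 4)/2 = 13/2.
By Parseval, this equals Σ |c_n|^2.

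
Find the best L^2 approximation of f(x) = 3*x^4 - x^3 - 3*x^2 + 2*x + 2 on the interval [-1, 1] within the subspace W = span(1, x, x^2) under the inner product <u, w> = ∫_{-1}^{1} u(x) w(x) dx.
g(x) = -3*x^2/7 + 7*x/5 + 61/35

The best approximation g ∈ W is the orthogonal projection of f onto W. Writing g = a_0 + a_1 x + a_2 x^2, the coefficients solve the normal equations G · a = b where
  G_{ij} = <φ_i, φ_j> and b_i = <f, φ_i>, with φ_0 = 1, φ_1 = x, φ_2 = x^2.
G =
  [2, 0, 2/3]
  [0, 2/3, 0]
  [2/3, 0, 2/5],
b = (16/5, 14/15, 104/105).
Solving gives a_0 = 61/35, a_1 = 7/5, a_2 = -3/7, so
  g(x) = -3*x^2/7 + 7*x/5 + 61/35.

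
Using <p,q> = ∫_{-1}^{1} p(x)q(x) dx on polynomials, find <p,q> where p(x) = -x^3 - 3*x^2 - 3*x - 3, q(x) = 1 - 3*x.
<p,q> = -4/5

Expand the product: p(x)·q(x) = 3*x^4 + 8*x^3 + 6*x^2 + 6*x - 3.
∫_{-1}^{1} of each monomial x^k gives [2/(k+1) if k even, 0 if k odd]. Integrating term-by-term (or equivalently evaluating the antiderivative F(x) = 3*x^5/5 + 2*x^4 + 2*x^3 + 3*x^2 - 3*x at the endpoints):
  F(1) − F(−1) = 23/5 − (27/5) = -4/5.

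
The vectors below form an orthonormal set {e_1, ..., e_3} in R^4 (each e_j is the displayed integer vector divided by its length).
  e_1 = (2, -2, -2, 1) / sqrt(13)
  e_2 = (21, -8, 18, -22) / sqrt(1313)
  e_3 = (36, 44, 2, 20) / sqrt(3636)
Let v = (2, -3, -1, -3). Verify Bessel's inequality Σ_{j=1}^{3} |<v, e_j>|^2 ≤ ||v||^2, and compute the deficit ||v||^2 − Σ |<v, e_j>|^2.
Σ |<v, e_j>|^2 = 182/9; ||v||^2 = 23; deficit = 25/9

Write each e_j = u_j / sqrt(<u_j, u_j>) where u_j is the displayed integer vector. Then <v, e_j> = <v, u_j> / sqrt(<u_j, u_j>), so |<v, e_j>|^2 = <v, u_j>^2 / <u_j, u_j>.
Coefficients: <v, e_1> = 9/sqrt(13), <v, e_2> = 114/sqrt(1313), <v, e_3> = -122/sqrt(3636).
Square and sum: Σ |<v, e_j>|^2 = 182/9.
Compute ||v||^2 = v·v = 23.
Deficit = 23 − 182/9 = 25/9 ≥ 0, confirming Bessel's inequality. (The deficit equals ||v − Σ <v,e_j> e_j||^2, the squared distance from v to span{e_j}.)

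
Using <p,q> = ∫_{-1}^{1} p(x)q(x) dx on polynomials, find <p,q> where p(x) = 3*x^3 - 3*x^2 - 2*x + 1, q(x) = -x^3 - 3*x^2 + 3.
<p,q> = 54/35

Expand the product: p(x)·q(x) = -3*x^6 - 6*x^5 + 11*x^4 + 14*x^3 - 12*x^2 - 6*x + 3.
∫_{-1}^{1} of each monomial x^k gives [2/(k+1) if k even, 0 if k odd]. Integrating term-by-term (or equivalently evaluating the antiderivative F(x) = -3*x^7/7 - x^6 + 11*x^5/5 + 7*x^4/2 - 4*x^3 - 3*x^2 + 3*x at the endpoints):
  F(1) − F(−1) = 19/70 − (-89/70) = 54/35.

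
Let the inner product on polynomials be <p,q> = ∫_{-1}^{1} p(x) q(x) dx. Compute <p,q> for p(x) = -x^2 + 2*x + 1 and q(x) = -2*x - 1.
<p,q> = -4

Expand the product: p(x)·q(x) = 2*x^3 - 3*x^2 - 4*x - 1.
∫_{-1}^{1} of each monomial x^k gives [2/(k+1) if k even, 0 if k odd]. Integrating term-by-term (or equivalently evaluating the antiderivative F(x) = x^4/2 - x^3 - 2*x^2 - x at the endpoints):
  F(1) − F(−1) = -7/2 − (1/2) = -4.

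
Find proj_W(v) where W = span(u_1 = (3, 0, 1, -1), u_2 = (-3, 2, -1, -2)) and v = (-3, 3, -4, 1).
proj_W(v) = (-573/134, 75/67, -191/134, -17/67)

Set up U = [u_1 | ... | u_2] ∈ R^(4×2). The projector onto W = col(U) is P = U (U^T U)^(-1) U^T.
Compute U^T U =
  [11, -8]
  [-8, 18],
and U^T v = (-14, 17).
Solve U^T U · c = U^T v for the coefficients: c = (-58/67, 75/134). The projection is proj_W(v) = U c.
Check: (v - proj_W(v)) · u_1 = 0  (should be 0).
Check: (v - proj_W(v)) · u_2 = 0  (should be 0).
Result: proj_W(v) = (-573/134, 75/67, -191/134, -17/67).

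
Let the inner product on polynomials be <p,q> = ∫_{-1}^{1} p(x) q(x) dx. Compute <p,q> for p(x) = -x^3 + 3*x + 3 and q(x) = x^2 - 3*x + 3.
<p,q> = 76/5

Expand the product: p(x)·q(x) = -x^5 + 3*x^4 - 6*x^2 + 9.
∫_{-1}^{1} of each monomial x^k gives [2/(k+1) if k even, 0 if k odd]. Integrating term-by-term (or equivalently evaluating the antiderivative F(x) = -x^6/6 + 3*x^5/5 - 2*x^3 + 9*x at the endpoints):
  F(1) − F(−1) = 223/30 − (-233/30) = 76/5.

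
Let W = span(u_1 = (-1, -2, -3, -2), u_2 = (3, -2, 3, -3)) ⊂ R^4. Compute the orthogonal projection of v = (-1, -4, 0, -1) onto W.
proj_W(v) = (141/554, -523/277, -573/554, -606/277)

Set up U = [u_1 | ... | u_2] ∈ R^(4×2). The projector onto W = col(U) is P = U (U^T U)^(-1) U^T.
Compute U^T U =
  [18, -2]
  [-2, 31],
and U^T v = (11, 8).
Solve U^T U · c = U^T v for the coefficients: c = (357/554, 83/277). The projection is proj_W(v) = U c.
Check: (v - proj_W(v)) · u_1 = 0  (should be 0).
Check: (v - proj_W(v)) · u_2 = 0  (should be 0).
Result: proj_W(v) = (141/554, -523/277, -573/554, -606/277).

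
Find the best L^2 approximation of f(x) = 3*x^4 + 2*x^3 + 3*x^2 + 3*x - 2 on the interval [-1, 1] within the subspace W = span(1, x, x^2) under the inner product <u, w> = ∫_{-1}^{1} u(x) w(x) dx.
g(x) = 39*x^2/7 + 21*x/5 - 79/35

The best approximation g ∈ W is the orthogonal projection of f onto W. Writing g = a_0 + a_1 x + a_2 x^2, the coefficients solve the normal equations G · a = b where
  G_{ij} = <φ_i, φ_j> and b_i = <f, φ_i>, with φ_0 = 1, φ_1 = x, φ_2 = x^2.
G =
  [2, 0, 2/3]
  [0, 2/3, 0]
  [2/3, 0, 2/5],
b = (-4/5, 14/5, 76/105).
Solving gives a_0 = -79/35, a_1 = 21/5, a_2 = 39/7, so
  g(x) = 39*x^2/7 + 21*x/5 - 79/35.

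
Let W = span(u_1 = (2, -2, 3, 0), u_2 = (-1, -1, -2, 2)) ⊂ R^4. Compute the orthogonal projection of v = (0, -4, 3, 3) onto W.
proj_W(v) = (109/67, -279/67, 121/67, 170/67)

Set up U = [u_1 | ... | u_2] ∈ R^(4×2). The projector onto W = col(U) is P = U (U^T U)^(-1) U^T.
Compute U^T U =
  [17, -6]
  [-6, 10],
and U^T v = (17, 4).
Solve U^T U · c = U^T v for the coefficients: c = (97/67, 85/67). The projection is proj_W(v) = U c.
Check: (v - proj_W(v)) · u_1 = 0  (should be 0).
Check: (v - proj_W(v)) · u_2 = 0  (should be 0).
Result: proj_W(v) = (109/67, -279/67, 121/67, 170/67).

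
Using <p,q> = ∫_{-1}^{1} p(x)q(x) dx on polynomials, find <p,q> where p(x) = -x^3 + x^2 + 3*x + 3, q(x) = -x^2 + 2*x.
<p,q> = 4/5

Expand the product: p(x)·q(x) = x^5 - 3*x^4 - x^3 + 3*x^2 + 6*x.
∫_{-1}^{1} of each monomial x^k gives [2/(k+1) if k even, 0 if k odd]. Integrating term-by-term (or equivalently evaluating the antiderivative F(x) = x^6/6 - 3*x^5/5 - x^4/4 + x^3 + 3*x^2 at the endpoints):
  F(1) − F(−1) = 199/60 − (151/60) = 4/5.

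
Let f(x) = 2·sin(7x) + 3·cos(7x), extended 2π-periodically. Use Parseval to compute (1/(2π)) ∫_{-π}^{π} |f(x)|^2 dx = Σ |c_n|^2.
Σ |c_n|^2 = 13/2

Expand |f|^2 and use orthogonality of {sin(nx), cos(mx)} on [-π, π]:
  ∫_{-π}^{π} sin(nx)^2 dx = π, ∫ cos(mx)^2 dx = π, and cross terms integrate to 0.
So ∫_{-π}^{π} f(x)^2 dx = 2^2 · π + 3^2 · π = (4 + 9)π.
Divide by 2π: (4 + 9)/2 = 13/2.
By Parseval, this equals Σ |c_n|^2.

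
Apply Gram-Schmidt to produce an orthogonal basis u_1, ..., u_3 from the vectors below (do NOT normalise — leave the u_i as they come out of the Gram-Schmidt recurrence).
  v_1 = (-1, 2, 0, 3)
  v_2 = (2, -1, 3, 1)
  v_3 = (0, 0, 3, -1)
Orthogonal basis:
  u_1 = (-1, 2, 0, 3)
  u_2 = (27/14, -6/7, 3, 17/14)
  u_3 = (-255/209, 183/209, 300/209, -207/209)

Apply the Gram-Schmidt recurrence
  u_1 = v_1
  u_i = v_i − Σ_{j<i} ((v_i · u_j) / (u_j · u_j)) · u_j.

Step by step this gives:
  u_1 = (-1, 2, 0, 3)
  u_2 = (27/14, -6/7, 3, 17/14)
  u_3 = (-255/209, 183/209, 300/209, -207/209)

Orthogonality check:
  u_2 · u_1 = 0 (should be 0)
  u_3 · u_1 = 0 (should be 0)
  u_3 · u_2 = 0 (should be 0)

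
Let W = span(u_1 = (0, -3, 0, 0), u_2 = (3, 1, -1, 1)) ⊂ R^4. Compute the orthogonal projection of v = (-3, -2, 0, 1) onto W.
proj_W(v) = (-24/11, -2, 8/11, -8/11)

Set up U = [u_1 | ... | u_2] ∈ R^(4×2). The projector onto W = col(U) is P = U (U^T U)^(-1) U^T.
Compute U^T U =
  [9, -3]
  [-3, 12],
and U^T v = (6, -10).
Solve U^T U · c = U^T v for the coefficients: c = (14/33, -8/11). The projection is proj_W(v) = U c.
Check: (v - proj_W(v)) · u_1 = 0  (should be 0).
Check: (v - proj_W(v)) · u_2 = 0  (should be 0).
Result: proj_W(v) = (-24/11, -2, 8/11, -8/11).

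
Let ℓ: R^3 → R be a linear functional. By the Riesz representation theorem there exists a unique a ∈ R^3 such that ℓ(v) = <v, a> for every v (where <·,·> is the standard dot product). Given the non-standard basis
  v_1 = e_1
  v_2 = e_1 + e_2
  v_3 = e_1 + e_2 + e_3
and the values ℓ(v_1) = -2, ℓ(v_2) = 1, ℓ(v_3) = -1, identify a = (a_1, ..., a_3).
a = (-2, 3, -2)

Write a = (a_1, ..., a_3) in the standard basis. For each basis vector v_i, ℓ(v_i) = <v_i, a> is a linear equation in the a_j's. Collect the n equations into a matrix system V a = ℓ, where row i of V is v_i (expressed in the standard basis). Since V is invertible (lower-triangular with 1s on the diagonal, up to permutation), solve by back-substitution:
  V =
[[1, 0, 0],
 [1, 1, 0],
 [1, 1, 1]]
  V a = (-2, 1, -1)
Solving gives a = (-2, 3, -2).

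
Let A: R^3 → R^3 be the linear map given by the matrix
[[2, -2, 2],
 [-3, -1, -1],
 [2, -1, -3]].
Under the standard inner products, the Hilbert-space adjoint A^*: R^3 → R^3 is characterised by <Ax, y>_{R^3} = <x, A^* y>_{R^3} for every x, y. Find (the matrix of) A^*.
A^* = A^T =
[[2, -3, 2],
 [-2, -1, -1],
 [2, -1, -3]]

For real matrices with standard dot products, the defining identity <Ax, y> = <x, A^* y> gives (Ax)^T y = x^T (A^*) y, i.e. x^T A^T y = x^T (A^*) y. Since this holds for all x, y, we must have A^* = A^T. Therefore
A^* =
[[2, -3, 2],
 [-2, -1, -1],
 [2, -1, -3]].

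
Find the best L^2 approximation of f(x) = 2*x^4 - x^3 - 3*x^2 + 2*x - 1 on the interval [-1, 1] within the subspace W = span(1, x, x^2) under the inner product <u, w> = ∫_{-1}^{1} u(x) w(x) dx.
g(x) = -9*x^2/7 + 7*x/5 - 41/35

The best approximation g ∈ W is the orthogonal projection of f onto W. Writing g = a_0 + a_1 x + a_2 x^2, the coefficients solve the normal equations G · a = b where
  G_{ij} = <φ_i, φ_j> and b_i = <f, φ_i>, with φ_0 = 1, φ_1 = x, φ_2 = x^2.
G =
  [2, 0, 2/3]
  [0, 2/3, 0]
  [2/3, 0, 2/5],
b = (-16/5, 14/15, -136/105).
Solving gives a_0 = -41/35, a_1 = 7/5, a_2 = -9/7, so
  g(x) = -9*x^2/7 + 7*x/5 - 41/35.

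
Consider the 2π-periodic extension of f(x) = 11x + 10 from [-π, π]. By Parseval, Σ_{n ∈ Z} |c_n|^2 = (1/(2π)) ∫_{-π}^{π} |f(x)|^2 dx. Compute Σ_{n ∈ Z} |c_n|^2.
Σ |c_n|^2 = 121π^2/3 + 100

Expand and integrate term by term over [-π, π]:
  ∫ (11x)^2 dx = 121·(2π^3/3); ∫ 2·11·(10)·x dx = 0 (odd integrand); ∫ 10^2 dx = 100·2π.
So (1/(2π)) ∫_{-π}^{π} (11x + 10)^2 dx = 121π^2/3 + 100 = 121π^2/3 + 100.
Parseval ⇒ Σ |c_n|^2 = 121π^2/3 + 100.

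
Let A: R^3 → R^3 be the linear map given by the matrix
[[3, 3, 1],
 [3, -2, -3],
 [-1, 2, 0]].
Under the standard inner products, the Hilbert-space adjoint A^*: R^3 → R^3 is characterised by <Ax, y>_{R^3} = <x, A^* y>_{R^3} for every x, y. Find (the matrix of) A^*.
A^* = A^T =
[[3, 3, -1],
 [3, -2, 2],
 [1, -3, 0]]

For real matrices with standard dot products, the defining identity <Ax, y> = <x, A^* y> gives (Ax)^T y = x^T (A^*) y, i.e. x^T A^T y = x^T (A^*) y. Since this holds for all x, y, we must have A^* = A^T. Therefore
A^* =
[[3, 3, -1],
 [3, -2, 2],
 [1, -3, 0]].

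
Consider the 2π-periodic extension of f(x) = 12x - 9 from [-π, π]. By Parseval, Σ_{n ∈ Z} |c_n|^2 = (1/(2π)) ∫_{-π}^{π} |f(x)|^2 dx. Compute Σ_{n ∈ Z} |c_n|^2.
Σ |c_n|^2 = 48π^2 + 81

Expand and integrate term by term over [-π, π]:
  ∫ (12x)^2 dx = 144·(2π^3/3); ∫ 2·12·(-9)·x dx = 0 (odd integrand); ∫ (-9)^2 dx = 81·2π.
So (1/(2π)) ∫_{-π}^{π} (12x - 9)^2 dx = 144π^2/3 + 81 = 48π^2 + 81.
Parseval ⇒ Σ |c_n|^2 = 48π^2 + 81.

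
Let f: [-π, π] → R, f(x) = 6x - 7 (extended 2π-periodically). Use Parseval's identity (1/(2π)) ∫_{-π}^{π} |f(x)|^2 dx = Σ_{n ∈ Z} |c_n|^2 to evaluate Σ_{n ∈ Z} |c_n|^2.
Σ |c_n|^2 = 12π^2 + 49

Expand and integrate term by term over [-π, π]:
  ∫ (6x)^2 dx = 36·(2π^3/3); ∫ 2·6·(-7)·x dx = 0 (odd integrand); ∫ (-7)^2 dx = 49·2π.
So (1/(2π)) ∫_{-π}^{π} (6x - 7)^2 dx = 36π^2/3 + 49 = 12π^2 + 49.
Parseval ⇒ Σ |c_n|^2 = 12π^2 + 49.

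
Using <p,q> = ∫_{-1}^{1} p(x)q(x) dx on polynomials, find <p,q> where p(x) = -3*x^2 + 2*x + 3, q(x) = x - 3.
<p,q> = -32/3

Expand the product: p(x)·q(x) = -3*x^3 + 11*x^2 - 3*x - 9.
∫_{-1}^{1} of each monomial x^k gives [2/(k+1) if k even, 0 if k odd]. Integrating term-by-term (or equivalently evaluating the antiderivative F(x) = -3*x^4/4 + 11*x^3/3 - 3*x^2/2 - 9*x at the endpoints):
  F(1) − F(−1) = -91/12 − (37/12) = -32/3.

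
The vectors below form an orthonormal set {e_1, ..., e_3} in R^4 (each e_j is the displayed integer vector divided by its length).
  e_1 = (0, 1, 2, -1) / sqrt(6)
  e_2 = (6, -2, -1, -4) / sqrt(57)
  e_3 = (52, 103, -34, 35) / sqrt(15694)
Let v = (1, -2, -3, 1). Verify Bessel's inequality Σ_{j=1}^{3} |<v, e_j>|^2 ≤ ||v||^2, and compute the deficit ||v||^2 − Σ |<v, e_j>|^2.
Σ |<v, e_j>|^2 = 6170/413; ||v||^2 = 15; deficit = 25/413

Write each e_j = u_j / sqrt(<u_j, u_j>) where u_j is the displayed integer vector. Then <v, e_j> = <v, u_j> / sqrt(<u_j, u_j>), so |<v, e_j>|^2 = <v, u_j>^2 / <u_j, u_j>.
Coefficients: <v, e_1> = -9/sqrt(6), <v, e_2> = 9/sqrt(57), <v, e_3> = -17/sqrt(15694).
Square and sum: Σ |<v, e_j>|^2 = 6170/413.
Compute ||v||^2 = v·v = 15.
Deficit = 15 − 6170/413 = 25/413 ≥ 0, confirming Bessel's inequality. (The deficit equals ||v − Σ <v,e_j> e_j||^2, the squared distance from v to span{e_j}.)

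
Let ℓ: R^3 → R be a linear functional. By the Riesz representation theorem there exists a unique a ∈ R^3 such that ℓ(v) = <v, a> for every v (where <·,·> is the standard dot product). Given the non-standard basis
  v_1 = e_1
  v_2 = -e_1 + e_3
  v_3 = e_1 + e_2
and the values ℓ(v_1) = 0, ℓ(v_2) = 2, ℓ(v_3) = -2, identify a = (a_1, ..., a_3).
a = (0, -2, 2)

Write a = (a_1, ..., a_3) in the standard basis. For each basis vector v_i, ℓ(v_i) = <v_i, a> is a linear equation in the a_j's. Collect the n equations into a matrix system V a = ℓ, where row i of V is v_i (expressed in the standard basis). Since V is invertible (lower-triangular with 1s on the diagonal, up to permutation), solve by back-substitution:
  V =
[[1, 0, 0],
 [-1, 0, 1],
 [1, 1, 0]]
  V a = (0, 2, -2)
Solving gives a = (0, -2, 2).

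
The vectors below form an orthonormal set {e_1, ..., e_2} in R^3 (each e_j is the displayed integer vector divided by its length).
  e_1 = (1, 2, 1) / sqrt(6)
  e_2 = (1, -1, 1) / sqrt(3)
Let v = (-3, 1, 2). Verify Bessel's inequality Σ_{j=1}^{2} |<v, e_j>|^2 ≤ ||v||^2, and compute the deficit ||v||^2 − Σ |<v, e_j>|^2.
Σ |<v, e_j>|^2 = 3/2; ||v||^2 = 14; deficit = 25/2

Write each e_j = u_j / sqrt(<u_j, u_j>) where u_j is the displayed integer vector. Then <v, e_j> = <v, u_j> / sqrt(<u_j, u_j>), so |<v, e_j>|^2 = <v, u_j>^2 / <u_j, u_j>.
Coefficients: <v, e_1> = 1/sqrt(6), <v, e_2> = -2/sqrt(3).
Square and sum: Σ |<v, e_j>|^2 = 3/2.
Compute ||v||^2 = v·v = 14.
Deficit = 14 − 3/2 = 25/2 ≥ 0, confirming Bessel's inequality. (The deficit equals ||v − Σ <v,e_j> e_j||^2, the squared distance from v to span{e_j}.)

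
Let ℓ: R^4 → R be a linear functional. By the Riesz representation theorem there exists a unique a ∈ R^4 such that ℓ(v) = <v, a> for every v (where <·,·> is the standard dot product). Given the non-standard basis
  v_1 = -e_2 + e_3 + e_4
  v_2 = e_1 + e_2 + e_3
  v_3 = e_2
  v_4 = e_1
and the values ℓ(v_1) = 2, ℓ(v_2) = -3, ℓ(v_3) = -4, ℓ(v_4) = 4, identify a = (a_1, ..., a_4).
a = (4, -4, -3, 1)

Write a = (a_1, ..., a_4) in the standard basis. For each basis vector v_i, ℓ(v_i) = <v_i, a> is a linear equation in the a_j's. Collect the n equations into a matrix system V a = ℓ, where row i of V is v_i (expressed in the standard basis). Since V is invertible (lower-triangular with 1s on the diagonal, up to permutation), solve by back-substitution:
  V =
[[0, -1, 1, 1],
 [1, 1, 1, 0],
 [0, 1, 0, 0],
 [1, 0, 0, 0]]
  V a = (2, -3, -4, 4)
Solving gives a = (4, -4, -3, 1).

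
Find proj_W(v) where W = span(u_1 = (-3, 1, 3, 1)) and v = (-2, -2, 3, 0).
proj_W(v) = (-39/20, 13/20, 39/20, 13/20)

Set up U = [u_1 | ... | u_1] ∈ R^(4×1). The projector onto W = col(U) is P = U (U^T U)^(-1) U^T.
Compute U^T U =
  [20],
and U^T v = (13).
Solve U^T U · c = U^T v for the coefficients: c = (13/20). The projection is proj_W(v) = U c.
Check: (v - proj_W(v)) · u_1 = 0  (should be 0).
Result: proj_W(v) = (-39/20, 13/20, 39/20, 13/20).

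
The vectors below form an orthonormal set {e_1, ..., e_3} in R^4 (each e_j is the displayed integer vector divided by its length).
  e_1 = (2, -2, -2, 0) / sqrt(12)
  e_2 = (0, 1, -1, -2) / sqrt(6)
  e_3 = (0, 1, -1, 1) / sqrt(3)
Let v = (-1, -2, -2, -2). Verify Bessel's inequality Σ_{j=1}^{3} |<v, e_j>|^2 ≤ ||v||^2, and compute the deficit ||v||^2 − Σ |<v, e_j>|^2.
Σ |<v, e_j>|^2 = 7; ||v||^2 = 13; deficit = 6

Write each e_j = u_j / sqrt(<u_j, u_j>) where u_j is the displayed integer vector. Then <v, e_j> = <v, u_j> / sqrt(<u_j, u_j>), so |<v, e_j>|^2 = <v, u_j>^2 / <u_j, u_j>.
Coefficients: <v, e_1> = 6/sqrt(12), <v, e_2> = 4/sqrt(6), <v, e_3> = -2/sqrt(3).
Square and sum: Σ |<v, e_j>|^2 = 7.
Compute ||v||^2 = v·v = 13.
Deficit = 13 − 7 = 6 ≥ 0, confirming Bessel's inequality. (The deficit equals ||v − Σ <v,e_j> e_j||^2, the squared distance from v to span{e_j}.)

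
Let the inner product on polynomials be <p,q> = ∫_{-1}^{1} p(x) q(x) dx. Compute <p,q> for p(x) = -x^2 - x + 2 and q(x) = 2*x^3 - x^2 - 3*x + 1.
<p,q> = 18/5

Expand the product: p(x)·q(x) = -2*x^5 - x^4 + 8*x^3 - 7*x + 2.
∫_{-1}^{1} of each monomial x^k gives [2/(k+1) if k even, 0 if k odd]. Integrating term-by-term (or equivalently evaluating the antiderivative F(x) = -x^6/3 - x^5/5 + 2*x^4 - 7*x^2/2 + 2*x at the endpoints):
  F(1) − F(−1) = -1/30 − (-109/30) = 18/5.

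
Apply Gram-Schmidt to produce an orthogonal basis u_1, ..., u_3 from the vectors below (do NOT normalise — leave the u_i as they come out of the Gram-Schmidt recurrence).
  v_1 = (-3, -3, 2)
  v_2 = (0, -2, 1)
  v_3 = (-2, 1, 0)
Orthogonal basis:
  u_1 = (-3, -3, 2)
  u_2 = (12/11, -10/11, 3/11)
  u_3 = (1/46, 3/46, 3/23)

Apply the Gram-Schmidt recurrence
  u_1 = v_1
  u_i = v_i − Σ_{j<i} ((v_i · u_j) / (u_j · u_j)) · u_j.

Step by step this gives:
  u_1 = (-3, -3, 2)
  u_2 = (12/11, -10/11, 3/11)
  u_3 = (1/46, 3/46, 3/23)

Orthogonality check:
  u_2 · u_1 = 0 (should be 0)
  u_3 · u_1 = 0 (should be 0)
  u_3 · u_2 = 0 (should be 0)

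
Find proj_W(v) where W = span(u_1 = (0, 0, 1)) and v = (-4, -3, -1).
proj_W(v) = (0, 0, -1)

Set up U = [u_1 | ... | u_1] ∈ R^(3×1). The projector onto W = col(U) is P = U (U^T U)^(-1) U^T.
Compute U^T U =
  [1],
and U^T v = (-1).
Solve U^T U · c = U^T v for the coefficients: c = (-1). The projection is proj_W(v) = U c.
Check: (v - proj_W(v)) · u_1 = 0  (should be 0).
Result: proj_W(v) = (0, 0, -1).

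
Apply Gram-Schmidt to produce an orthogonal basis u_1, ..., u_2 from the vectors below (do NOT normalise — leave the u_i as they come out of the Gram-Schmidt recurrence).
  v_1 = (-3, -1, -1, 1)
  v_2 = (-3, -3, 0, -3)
Orthogonal basis:
  u_1 = (-3, -1, -1, 1)
  u_2 = (-3/4, -9/4, 3/4, -15/4)

Apply the Gram-Schmidt recurrence
  u_1 = v_1
  u_i = v_i − Σ_{j<i} ((v_i · u_j) / (u_j · u_j)) · u_j.

Step by step this gives:
  u_1 = (-3, -1, -1, 1)
  u_2 = (-3/4, -9/4, 3/4, -15/4)

Orthogonality check:
  u_2 · u_1 = 0 (should be 0)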